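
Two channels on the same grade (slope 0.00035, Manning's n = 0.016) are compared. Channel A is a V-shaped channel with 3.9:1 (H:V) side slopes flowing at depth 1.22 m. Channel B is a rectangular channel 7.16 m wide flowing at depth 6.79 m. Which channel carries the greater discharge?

channel B

Channel A: For a triangular section with side slope z = 3.9: A = zy² = 3.9×1.22² = 5.805 m²; P = 2y√(1+z²) = 2×1.22×4.026 = 9.824 m. Hydraulic radius R = A/P = 5.805/9.824 = 0.5909 m. Q_A = (1/0.016)·5.805·0.5909^(2/3)·√0.00035 = 4.779 m³/s.
Channel B: Flow area A = b·y = 7.16 × 6.79 = 48.62 m². Wetted perimeter P = b + 2y = 7.16 + 2×6.79 = 20.74 m. Hydraulic radius R = A/P = 48.62/20.74 = 2.344 m. Q_B = (1/0.016)·48.62·2.344^(2/3)·√0.00035 = 100.3 m³/s.
Q_A = 4.779 m³/s vs Q_B = 100.3 m³/s, so channel B carries more.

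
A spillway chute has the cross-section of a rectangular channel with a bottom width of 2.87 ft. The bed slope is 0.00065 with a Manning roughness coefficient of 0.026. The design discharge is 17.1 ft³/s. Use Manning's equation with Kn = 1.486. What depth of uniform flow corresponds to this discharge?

Manning's equation rearranged: A R^(2/3) = nQ / (1.486·√S) = 0.026 × 17.1 / (1.486 × √0.00065) = 11.74.
At y = 2.89 ft: A R^(2/3) = 8.065 — too small.
At y = 5.01 ft: A R^(2/3) = 15.47 — too large.
At y = 3.95 ft: A R^(2/3) = 11.73 — ≈ 11.74.

y_n = 3.95 ft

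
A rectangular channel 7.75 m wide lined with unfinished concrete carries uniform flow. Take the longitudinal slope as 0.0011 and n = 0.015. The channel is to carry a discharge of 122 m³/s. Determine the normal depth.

y_n = 4.4 m

Manning's equation rearranged: A R^(2/3) = nQ / (1·√S) = 0.015 × 122 / (√0.0011) = 55.18.
Trying y = 3.86 m: A R^(2/3) = 46.43 — too small.
Trying y = 5.29 m: A R^(2/3) = 70.12 — too large.
Trying y = 4.4 m: A R^(2/3) = 55.22 — matches.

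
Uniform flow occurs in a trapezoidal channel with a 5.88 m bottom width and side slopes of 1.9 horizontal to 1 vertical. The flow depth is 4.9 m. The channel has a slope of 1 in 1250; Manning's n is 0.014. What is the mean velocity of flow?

With bottom width b = 5.88 m and side slope z = 1.9: A = (b + zy)y = (5.88 + 1.9×4.9)×4.9 = 74.43 m²; P = b + 2y√(1+z²) = 5.88 + 2×4.9×2.147 = 26.92 m.
Hydraulic radius R = A/P = 74.43/26.92 = 2.765 m.
From Manning's equation, V = (1/n) R^(2/3) S^(1/2) = (1/0.014) × 2.765^(2/3) × 0.0008^(1/2) = 3.98 m/s.

V = 3.98 m/s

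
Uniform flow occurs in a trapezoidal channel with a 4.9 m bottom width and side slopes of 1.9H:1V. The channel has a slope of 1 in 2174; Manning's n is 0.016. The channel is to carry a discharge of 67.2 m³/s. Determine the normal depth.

y_n = 3.1 m

Manning's equation rearranged: A R^(2/3) = nQ / (1·√S) = 0.016 × 67.2 / (√0.00046) = 50.13.
Trying y = 3.39 m: A R^(2/3) = 60.54 — high.
Trying y = 3.1 m: A R^(2/3) = 50.16 — ≈ 50.13.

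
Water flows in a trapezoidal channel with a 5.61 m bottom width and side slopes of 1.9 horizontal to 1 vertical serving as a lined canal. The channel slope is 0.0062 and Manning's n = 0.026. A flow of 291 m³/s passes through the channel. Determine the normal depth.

y_n = 4.07 m

Manning's equation rearranged: A R^(2/3) = nQ / (1·√S) = 0.026 × 291 / (√0.0062) = 96.09.
Trying y = 3.04 m: A R^(2/3) = 52.25 — too small.
Trying y = 4.49 m: A R^(2/3) = 118.5 — too large.
Trying y = 4.07 m: A R^(2/3) = 96.05 — ≈ 96.09.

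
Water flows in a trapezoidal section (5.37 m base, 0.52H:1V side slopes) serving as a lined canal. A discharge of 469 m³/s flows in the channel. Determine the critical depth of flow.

At critical depth, Q² T / (g A³) = 1, i.e. A³/T = Q²/g = 469²/9.81 = 22420.
At y = 6.14 m: A³/T = 12360 — low.
At y = 8.56 m: A³/T = 41630 — high.
At y = 7.24 m: A³/T = 22430 — ≈ 22420.

y_c = 7.24 m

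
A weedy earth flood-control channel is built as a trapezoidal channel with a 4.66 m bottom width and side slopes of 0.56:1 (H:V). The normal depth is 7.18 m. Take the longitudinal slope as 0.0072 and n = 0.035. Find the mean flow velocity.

V = 4.99 m/s

With bottom width b = 4.66 m and side slope z = 0.56: A = (b + zy)y = (4.66 + 0.56×7.18)×7.18 = 62.33 m²; P = b + 2y√(1+z²) = 4.66 + 2×7.18×1.146 = 21.12 m.
Hydraulic radius R = A/P = 62.33/21.12 = 2.951 m.
From Manning's equation, V = (1/n) R^(2/3) S^(1/2) = (1/0.035) × 2.951^(2/3) × 0.0072^(1/2) = 4.99 m/s.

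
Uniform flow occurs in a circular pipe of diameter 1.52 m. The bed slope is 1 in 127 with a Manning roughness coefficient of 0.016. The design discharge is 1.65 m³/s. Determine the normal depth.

Manning's equation rearranged: A R^(2/3) = nQ / (1·√S) = 0.016 × 1.65 / (√0.007874) = 0.2975.
Trying y = 0.498 m: A R^(2/3) = 0.2208 — too small.
Trying y = 0.715 m: A R^(2/3) = 0.4286 — too large.
Trying y = 0.584 m: A R^(2/3) = 0.2979 — matches.

y_n = 0.584 m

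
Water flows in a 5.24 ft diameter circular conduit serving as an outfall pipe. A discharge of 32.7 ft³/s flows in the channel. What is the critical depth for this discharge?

At critical depth, Q² T / (g A³) = 1, i.e. A³/T = Q²/g = 32.7²/32.2 = 33.21.
Try y = 1.71 ft: A³/T = 46.46 — high.
Try y = 1.17 ft: A³/T = 10.62 — low.
Try y = 1.57 ft: A³/T = 33.38 — close enough.

y_c = 1.57 ft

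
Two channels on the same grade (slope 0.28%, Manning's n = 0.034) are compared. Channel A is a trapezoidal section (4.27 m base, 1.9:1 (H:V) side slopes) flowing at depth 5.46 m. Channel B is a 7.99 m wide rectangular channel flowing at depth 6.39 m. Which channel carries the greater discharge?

channel A

Channel A: With bottom width b = 4.27 m and side slope z = 1.9: A = (b + zy)y = (4.27 + 1.9×5.46)×5.46 = 79.96 m²; P = b + 2y√(1+z²) = 4.27 + 2×5.46×2.147 = 27.72 m. Hydraulic radius R = A/P = 79.96/27.72 = 2.885 m. Q_A = (1/0.034)·79.96·2.885^(2/3)·√0.0028 = 252.2 m³/s.
Channel B: Flow area A = b·y = 7.99 × 6.39 = 51.06 m². Wetted perimeter P = b + 2y = 7.99 + 2×6.39 = 20.77 m. Hydraulic radius R = A/P = 51.06/20.77 = 2.458 m. Q_B = (1/0.034)·51.06·2.458^(2/3)·√0.0028 = 144.7 m³/s.
Q_A = 252.2 m³/s vs Q_B = 144.7 m³/s, so channel A carries more.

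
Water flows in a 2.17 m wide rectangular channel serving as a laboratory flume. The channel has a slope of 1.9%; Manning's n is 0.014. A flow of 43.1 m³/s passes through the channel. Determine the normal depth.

Manning's equation rearranged: A R^(2/3) = nQ / (1·√S) = 0.014 × 43.1 / (√0.019) = 4.378.
Trying y = 2.86 m: A R^(2/3) = 5.288 — too large.
Trying y = 1.76 m: A R^(2/3) = 2.928 — too small.
Trying y = 2.44 m: A R^(2/3) = 4.375 — ≈ 4.378.

y_n = 2.44 m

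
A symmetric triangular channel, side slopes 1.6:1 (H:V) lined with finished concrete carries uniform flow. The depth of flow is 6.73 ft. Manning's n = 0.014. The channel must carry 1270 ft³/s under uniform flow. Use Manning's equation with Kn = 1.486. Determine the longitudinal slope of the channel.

For a triangular section with side slope z = 1.6: A = zy² = 1.6×6.73² = 72.47 ft²; P = 2y√(1+z²) = 2×6.73×1.887 = 25.4 ft.
Hydraulic radius R = A/P = 72.47/25.4 = 2.854 ft.
From Manning's equation, S = [nQ / (1.486 A R^(2/3))]² = [0.014 × 1270 / (1.486 × 72.47 × 2.854^(2/3))]² = 0.00674.

S = 0.00674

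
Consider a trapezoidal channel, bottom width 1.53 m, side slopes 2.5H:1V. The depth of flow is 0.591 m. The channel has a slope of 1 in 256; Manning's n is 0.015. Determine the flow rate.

Q = 3.87 m³/s

With bottom width b = 1.53 m and side slope z = 2.5: A = (b + zy)y = (1.53 + 2.5×0.591)×0.591 = 1.777 m²; P = b + 2y√(1+z²) = 1.53 + 2×0.591×2.693 = 4.713 m.
Hydraulic radius R = A/P = 1.777/4.713 = 0.3772 m.
Manning's equation: Q = (1/n) A R^(2/3) S^(1/2) = (1/0.015) × 1.777 × 0.3772^(2/3) × 0.003906^(1/2) = 3.87 m³/s.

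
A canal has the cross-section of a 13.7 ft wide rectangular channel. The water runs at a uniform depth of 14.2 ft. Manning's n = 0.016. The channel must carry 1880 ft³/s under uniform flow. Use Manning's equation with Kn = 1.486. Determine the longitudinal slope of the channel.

Flow area A = b·y = 13.7 × 14.2 = 194.5 ft². Wetted perimeter P = b + 2y = 13.7 + 2×14.2 = 42.1 ft.
Hydraulic radius R = A/P = 194.5/42.1 = 4.621 ft.
From Manning's equation, S = [nQ / (1.486 A R^(2/3))]² = [0.016 × 1880 / (1.486 × 194.5 × 4.621^(2/3))]² = 0.00141.

S = 0.00141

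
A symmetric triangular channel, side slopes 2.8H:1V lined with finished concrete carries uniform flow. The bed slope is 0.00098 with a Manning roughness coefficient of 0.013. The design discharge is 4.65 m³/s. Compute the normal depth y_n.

Manning's equation rearranged: A R^(2/3) = nQ / (1·√S) = 0.013 × 4.65 / (√0.00098) = 1.931.
At y = 1.28 m: A R^(2/3) = 3.273 — high.
At y = 0.824 m: A R^(2/3) = 1.011 — low.
At y = 1.05 m: A R^(2/3) = 1.93 — ≈ 1.931.

y_n = 1.05 m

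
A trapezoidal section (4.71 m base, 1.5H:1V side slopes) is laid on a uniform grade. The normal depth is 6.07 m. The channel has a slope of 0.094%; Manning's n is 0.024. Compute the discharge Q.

With bottom width b = 4.71 m and side slope z = 1.5: A = (b + zy)y = (4.71 + 1.5×6.07)×6.07 = 83.86 m²; P = b + 2y√(1+z²) = 4.71 + 2×6.07×1.803 = 26.6 m.
Hydraulic radius R = A/P = 83.86/26.6 = 3.153 m.
Manning's equation: Q = (1/n) A R^(2/3) S^(1/2) = (1/0.024) × 83.86 × 3.153^(2/3) × 0.00094^(1/2) = 230 m³/s.

Q = 230 m³/s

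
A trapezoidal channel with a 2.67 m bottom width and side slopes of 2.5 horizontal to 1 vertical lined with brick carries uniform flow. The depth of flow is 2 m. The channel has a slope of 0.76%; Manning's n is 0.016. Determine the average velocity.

With bottom width b = 2.67 m and side slope z = 2.5: A = (b + zy)y = (2.67 + 2.5×2)×2 = 15.34 m²; P = b + 2y√(1+z²) = 2.67 + 2×2×2.693 = 13.44 m.
Hydraulic radius R = A/P = 15.34/13.44 = 1.141 m.
From Manning's equation, V = (1/n) R^(2/3) S^(1/2) = (1/0.016) × 1.141^(2/3) × 0.0076^(1/2) = 5.95 m/s.

V = 5.95 m/s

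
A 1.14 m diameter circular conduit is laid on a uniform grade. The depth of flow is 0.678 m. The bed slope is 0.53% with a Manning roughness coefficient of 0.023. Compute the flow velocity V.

For a circular section of diameter D = 1.14 m at depth y = 0.678 m, the central angle is θ = 2 arccos(1 − 2y/D) = 3.523 rad. Then A = (D²/8)(θ − sin θ) = 0.6327 m² and P = Dθ/2 = 2.008 m.
Hydraulic radius R = A/P = 0.6327/2.008 = 0.3151 m.
From Manning's equation, V = (1/n) R^(2/3) S^(1/2) = (1/0.023) × 0.3151^(2/3) × 0.0053^(1/2) = 1.47 m/s.

V = 1.47 m/s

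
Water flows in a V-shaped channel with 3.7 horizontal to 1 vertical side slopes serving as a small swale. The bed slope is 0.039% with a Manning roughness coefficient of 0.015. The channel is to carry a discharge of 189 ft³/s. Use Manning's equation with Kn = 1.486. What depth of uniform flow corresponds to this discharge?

y_n = 4.08 ft

Manning's equation rearranged: A R^(2/3) = nQ / (1.486·√S) = 0.015 × 189 / (1.486 × √0.00039) = 96.61.
Try y = 3.07 ft: A R^(2/3) = 45.33 — short.
Try y = 4.08 ft: A R^(2/3) = 96.77 — matches.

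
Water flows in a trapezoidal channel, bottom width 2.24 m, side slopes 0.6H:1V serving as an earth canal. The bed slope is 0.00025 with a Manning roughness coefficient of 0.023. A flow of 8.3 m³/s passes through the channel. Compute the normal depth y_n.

Manning's equation rearranged: A R^(2/3) = nQ / (1·√S) = 0.023 × 8.3 / (√0.00025) = 12.07.
Try y = 3.23 m: A R^(2/3) = 16.73 — high.
Try y = 2.44 m: A R^(2/3) = 9.86 — low.
Try y = 2.72 m: A R^(2/3) = 12.07 — close enough.

y_n = 2.72 m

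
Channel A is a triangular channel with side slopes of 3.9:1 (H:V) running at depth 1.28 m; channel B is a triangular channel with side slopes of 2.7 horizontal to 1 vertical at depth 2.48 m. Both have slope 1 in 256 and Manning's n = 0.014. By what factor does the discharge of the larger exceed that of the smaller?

3.95

Channel A: For a triangular section with side slope z = 3.9: A = zy² = 3.9×1.28² = 6.39 m²; P = 2y√(1+z²) = 2×1.28×4.026 = 10.31 m. Hydraulic radius R = A/P = 6.39/10.31 = 0.6199 m. Q_A = (1/0.014)·6.39·0.6199^(2/3)·√0.003906 = 20.74 m³/s.
Channel B: For a triangular section with side slope z = 2.7: A = zy² = 2.7×2.48² = 16.61 m²; P = 2y√(1+z²) = 2×2.48×2.879 = 14.28 m. Hydraulic radius R = A/P = 16.61/14.28 = 1.163 m. Q_B = (1/0.014)·16.61·1.163^(2/3)·√0.003906 = 81.98 m³/s.
The larger discharge is 81.98 m³/s and the smaller is 20.74 m³/s; the ratio is 3.95.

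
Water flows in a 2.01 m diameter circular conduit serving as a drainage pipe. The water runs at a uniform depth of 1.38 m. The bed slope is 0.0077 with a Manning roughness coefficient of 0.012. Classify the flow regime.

supercritical

For a circular section of diameter D = 2.01 m at depth y = 1.38 m, the central angle is θ = 2 arccos(1 − 2y/D) = 3.906 rad. Then A = (D²/8)(θ − sin θ) = 2.322 m² and P = Dθ/2 = 3.926 m.
Hydraulic radius R = A/P = 2.322/3.926 = 0.5916 m.
V = (1/n) R^(2/3) √S = (1/0.012) × 0.5916^(2/3) × √0.0077 = 5.153 m/s. Hydraulic depth D_h = A/T = 2.322/1.865 = 1.245 m.
Froude number Fr = V/√(g·D_h) = 5.153/√(9.81×1.245) = 1.47, which is greater than 1, so the flow is supercritical.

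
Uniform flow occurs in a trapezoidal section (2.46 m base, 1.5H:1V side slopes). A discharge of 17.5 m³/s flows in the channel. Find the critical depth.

At critical depth, Q² T / (g A³) = 1, i.e. A³/T = Q²/g = 17.5²/9.81 = 31.22.
Try y = 0.92 m: A³/T = 8.447 — too small.
Try y = 1.32 m: A³/T = 31.36 — ≈ 31.22.

y_c = 1.32 m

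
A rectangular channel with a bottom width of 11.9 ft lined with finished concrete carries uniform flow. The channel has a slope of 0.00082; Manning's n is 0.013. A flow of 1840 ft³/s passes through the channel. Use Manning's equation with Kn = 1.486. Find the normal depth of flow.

Manning's equation rearranged: A R^(2/3) = nQ / (1.486·√S) = 0.013 × 1840 / (1.486 × √0.00082) = 562.1.
Try y = 13.7 ft: A R^(2/3) = 420.9 — too small.
Try y = 20.4 ft: A R^(2/3) = 672.1 — too large.
Try y = 17.5 ft: A R^(2/3) = 562.6 — ≈ 562.1.

y_n = 17.5 ft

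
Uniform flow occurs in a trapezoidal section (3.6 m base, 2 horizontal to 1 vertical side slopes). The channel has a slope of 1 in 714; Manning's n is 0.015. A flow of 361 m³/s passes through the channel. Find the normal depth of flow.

y_n = 5.25 m

Manning's equation rearranged: A R^(2/3) = nQ / (1·√S) = 0.015 × 361 / (√0.001401) = 144.7.
At y = 5.97 m: A R^(2/3) = 195.6 — over.
At y = 5.25 m: A R^(2/3) = 144.7 — close enough.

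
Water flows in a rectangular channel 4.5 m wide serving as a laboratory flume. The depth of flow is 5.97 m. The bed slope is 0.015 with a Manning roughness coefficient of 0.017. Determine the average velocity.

V = 10 m/s

Flow area A = b·y = 4.5 × 5.97 = 26.86 m². Wetted perimeter P = b + 2y = 4.5 + 2×5.97 = 16.44 m.
Hydraulic radius R = A/P = 26.86/16.44 = 1.634 m.
From Manning's equation, V = (1/n) R^(2/3) S^(1/2) = (1/0.017) × 1.634^(2/3) × 0.015^(1/2) = 10 m/s.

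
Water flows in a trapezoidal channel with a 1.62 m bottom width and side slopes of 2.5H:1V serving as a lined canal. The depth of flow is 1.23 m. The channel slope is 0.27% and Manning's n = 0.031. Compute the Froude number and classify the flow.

With bottom width b = 1.62 m and side slope z = 2.5: A = (b + zy)y = (1.62 + 2.5×1.23)×1.23 = 5.775 m²; P = b + 2y√(1+z²) = 1.62 + 2×1.23×2.693 = 8.244 m.
Hydraulic radius R = A/P = 5.775/8.244 = 0.7005 m.
V = (1/n) R^(2/3) √S = (1/0.031) × 0.7005^(2/3) × √0.0027 = 1.322 m/s. Hydraulic depth D_h = A/T = 5.775/7.77 = 0.7432 m.
Froude number Fr = V/√(g·D_h) = 1.322/√(9.81×0.7432) = 0.49, which is less than 1, so the flow is subcritical.

subcritical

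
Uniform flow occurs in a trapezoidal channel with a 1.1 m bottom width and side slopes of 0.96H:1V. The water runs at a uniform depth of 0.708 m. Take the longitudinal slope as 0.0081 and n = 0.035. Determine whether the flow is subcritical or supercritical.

subcritical

With bottom width b = 1.1 m and side slope z = 0.96: A = (b + zy)y = (1.1 + 0.96×0.708)×0.708 = 1.26 m²; P = b + 2y√(1+z²) = 1.1 + 2×0.708×1.386 = 3.063 m.
Hydraulic radius R = A/P = 1.26/3.063 = 0.4114 m.
V = (1/n) R^(2/3) √S = (1/0.035) × 0.4114^(2/3) × √0.0081 = 1.422 m/s. Hydraulic depth D_h = A/T = 1.26/2.459 = 0.5123 m.
Froude number Fr = V/√(g·D_h) = 1.422/√(9.81×0.5123) = 0.634, which is less than 1, so the flow is subcritical.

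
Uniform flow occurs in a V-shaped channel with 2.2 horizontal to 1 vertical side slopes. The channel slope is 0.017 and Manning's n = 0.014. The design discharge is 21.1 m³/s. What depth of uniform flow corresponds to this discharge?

y_n = 1.23 m

Manning's equation rearranged: A R^(2/3) = nQ / (1·√S) = 0.014 × 21.1 / (√0.017) = 2.266.
Trying y = 1.47 m: A R^(2/3) = 3.637 — over.
Trying y = 1.23 m: A R^(2/3) = 2.261 — close enough.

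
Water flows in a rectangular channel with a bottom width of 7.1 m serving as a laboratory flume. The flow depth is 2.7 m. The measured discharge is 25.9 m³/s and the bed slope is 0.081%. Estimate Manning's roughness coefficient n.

n = 0.028

Flow area A = b·y = 7.1 × 2.7 = 19.17 m². Wetted perimeter P = b + 2y = 7.1 + 2×2.7 = 12.5 m.
Hydraulic radius R = A/P = 19.17/12.5 = 1.534 m.
Rearranging Manning's equation: n = (1/Q) A R^(2/3) S^(1/2) = (1/25.9) × 19.17 × 1.534^(2/3) × √0.00081 = 0.028.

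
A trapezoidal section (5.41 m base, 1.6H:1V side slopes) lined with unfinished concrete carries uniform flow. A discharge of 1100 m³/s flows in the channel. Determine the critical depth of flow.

At critical depth, Q² T / (g A³) = 1, i.e. A³/T = Q²/g = 1100²/9.81 = 123300.
Trying y = 10.2 m: A³/T = 286200 — over.
Trying y = 7.42 m: A³/T = 72330 — short.
Trying y = 8.41 m: A³/T = 123600 — ≈ 123300.

y_c = 8.41 m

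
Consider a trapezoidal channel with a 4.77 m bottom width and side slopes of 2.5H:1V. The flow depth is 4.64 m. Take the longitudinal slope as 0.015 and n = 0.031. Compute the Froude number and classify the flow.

supercritical

With bottom width b = 4.77 m and side slope z = 2.5: A = (b + zy)y = (4.77 + 2.5×4.64)×4.64 = 75.96 m²; P = b + 2y√(1+z²) = 4.77 + 2×4.64×2.693 = 29.76 m.
Hydraulic radius R = A/P = 75.96/29.76 = 2.553 m.
V = (1/n) R^(2/3) √S = (1/0.031) × 2.553^(2/3) × √0.015 = 7.379 m/s. Hydraulic depth D_h = A/T = 75.96/27.97 = 2.716 m.
Froude number Fr = V/√(g·D_h) = 7.379/√(9.81×2.716) = 1.43, which is greater than 1, so the flow is supercritical.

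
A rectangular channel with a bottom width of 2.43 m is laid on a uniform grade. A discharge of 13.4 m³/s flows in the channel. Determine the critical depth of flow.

For a rectangular channel, critical depth y_c = (q²/g)^(1/3) where q = Q/b = 13.4/2.43 = 5.514 m²/s.
So y_c = (5.514²/9.81)^(1/3) = 1.46 m.

y_c = 1.46 m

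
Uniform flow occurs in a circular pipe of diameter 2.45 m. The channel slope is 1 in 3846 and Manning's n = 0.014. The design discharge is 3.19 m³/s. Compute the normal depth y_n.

Manning's equation rearranged: A R^(2/3) = nQ / (1·√S) = 0.014 × 3.19 / (√0.00026) = 2.77.
Try y = 1.15 m: A R^(2/3) = 1.525 — short.
Try y = 1.68 m: A R^(2/3) = 2.77 — ≈ 2.77.

y_n = 1.68 m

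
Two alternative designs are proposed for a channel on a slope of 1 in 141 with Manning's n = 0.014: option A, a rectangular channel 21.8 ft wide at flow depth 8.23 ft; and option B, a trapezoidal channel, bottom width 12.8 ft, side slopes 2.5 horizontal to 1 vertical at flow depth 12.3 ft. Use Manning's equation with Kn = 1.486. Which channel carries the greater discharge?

channel B

Channel A: Flow area A = b·y = 21.8 × 8.23 = 179.4 ft². Wetted perimeter P = b + 2y = 21.8 + 2×8.23 = 38.26 ft. Hydraulic radius R = A/P = 179.4/38.26 = 4.689 ft. Q_A = (1.486/0.014)·179.4·4.689^(2/3)·√0.007092 = 4493 ft³/s.
Channel B: With bottom width b = 12.8 ft and side slope z = 2.5: A = (b + zy)y = (12.8 + 2.5×12.3)×12.3 = 535.7 ft²; P = b + 2y√(1+z²) = 12.8 + 2×12.3×2.693 = 79.04 ft. Hydraulic radius R = A/P = 535.7/79.04 = 6.777 ft. Q_B = (1.486/0.014)·535.7·6.777^(2/3)·√0.007092 = 17150 ft³/s.
Q_A = 4493 ft³/s vs Q_B = 17150 ft³/s, so channel B carries more.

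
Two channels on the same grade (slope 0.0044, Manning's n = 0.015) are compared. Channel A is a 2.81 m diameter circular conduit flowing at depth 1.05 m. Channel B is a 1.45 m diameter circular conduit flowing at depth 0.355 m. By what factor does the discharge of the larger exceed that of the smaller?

Channel A: For a circular section of diameter D = 2.81 m at depth y = 1.05 m, the central angle is θ = 2 arccos(1 − 2y/D) = 2.631 rad. Then A = (D²/8)(θ − sin θ) = 2.114 m² and P = Dθ/2 = 3.696 m. Hydraulic radius R = A/P = 2.114/3.696 = 0.5719 m. Q_A = (1/0.015)·2.114·0.5719^(2/3)·√0.0044 = 6.441 m³/s.
Channel B: For a circular section of diameter D = 1.45 m at depth y = 0.355 m, the central angle is θ = 2 arccos(1 − 2y/D) = 2.07 rad. Then A = (D²/8)(θ − sin θ) = 0.3134 m² and P = Dθ/2 = 1.501 m. Hydraulic radius R = A/P = 0.3134/1.501 = 0.2088 m. Q_B = (1/0.015)·0.3134·0.2088^(2/3)·√0.0044 = 0.4879 m³/s.
The larger discharge is 6.441 m³/s and the smaller is 0.4879 m³/s; the ratio is 13.2.

13.2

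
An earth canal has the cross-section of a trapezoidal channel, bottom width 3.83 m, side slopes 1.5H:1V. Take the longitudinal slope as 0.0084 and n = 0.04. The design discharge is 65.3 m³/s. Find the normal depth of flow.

y_n = 2.69 m

Manning's equation rearranged: A R^(2/3) = nQ / (1·√S) = 0.04 × 65.3 / (√0.0084) = 28.5.
Try y = 2.41 m: A R^(2/3) = 22.81 — low.
Try y = 3.22 m: A R^(2/3) = 41.35 — high.
Try y = 2.69 m: A R^(2/3) = 28.5 — matches.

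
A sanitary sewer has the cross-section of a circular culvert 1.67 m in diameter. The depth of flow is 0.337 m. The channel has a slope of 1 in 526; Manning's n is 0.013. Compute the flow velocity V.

V = 1.16 m/s

For a circular section of diameter D = 1.67 m at depth y = 0.337 m, the central angle is θ = 2 arccos(1 − 2y/D) = 1.864 rad. Then A = (D²/8)(θ − sin θ) = 0.3159 m² and P = Dθ/2 = 1.556 m.
Hydraulic radius R = A/P = 0.3159/1.556 = 0.203 m.
From Manning's equation, V = (1/n) R^(2/3) S^(1/2) = (1/0.013) × 0.203^(2/3) × 0.001901^(1/2) = 1.16 m/s.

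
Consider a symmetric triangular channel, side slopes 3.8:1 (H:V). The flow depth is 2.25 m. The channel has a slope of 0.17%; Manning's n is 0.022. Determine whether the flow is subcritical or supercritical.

subcritical

For a triangular section with side slope z = 3.8: A = zy² = 3.8×2.25² = 19.24 m²; P = 2y√(1+z²) = 2×2.25×3.929 = 17.68 m.
Hydraulic radius R = A/P = 19.24/17.68 = 1.088 m.
V = (1/n) R^(2/3) √S = (1/0.022) × 1.088^(2/3) × √0.0017 = 1.982 m/s. Hydraulic depth D_h = A/T = 19.24/17.1 = 1.125 m.
Froude number Fr = V/√(g·D_h) = 1.982/√(9.81×1.125) = 0.597, which is less than 1, so the flow is subcritical.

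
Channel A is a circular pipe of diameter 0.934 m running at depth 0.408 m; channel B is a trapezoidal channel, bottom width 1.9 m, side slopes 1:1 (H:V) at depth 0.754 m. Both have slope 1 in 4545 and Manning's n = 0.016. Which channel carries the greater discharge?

channel B

Channel A: For a circular section of diameter D = 0.934 m at depth y = 0.408 m, the central angle is θ = 2 arccos(1 − 2y/D) = 2.888 rad. Then A = (D²/8)(θ − sin θ) = 0.2876 m² and P = Dθ/2 = 1.349 m. Hydraulic radius R = A/P = 0.2876/1.349 = 0.2132 m. Q_A = (1/0.016)·0.2876·0.2132^(2/3)·√0.00022 = 0.09517 m³/s.
Channel B: With bottom width b = 1.9 m and side slope z = 1: A = (b + zy)y = (1.9 + 1×0.754)×0.754 = 2.001 m²; P = b + 2y√(1+z²) = 1.9 + 2×0.754×1.414 = 4.033 m. Hydraulic radius R = A/P = 2.001/4.033 = 0.4962 m. Q_B = (1/0.016)·2.001·0.4962^(2/3)·√0.00022 = 1.163 m³/s.
Q_A = 0.09517 m³/s vs Q_B = 1.163 m³/s, so channel B carries more.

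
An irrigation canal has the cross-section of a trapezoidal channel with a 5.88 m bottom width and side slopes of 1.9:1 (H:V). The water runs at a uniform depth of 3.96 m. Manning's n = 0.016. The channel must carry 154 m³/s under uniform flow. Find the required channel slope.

S = 0.000702

With bottom width b = 5.88 m and side slope z = 1.9: A = (b + zy)y = (5.88 + 1.9×3.96)×3.96 = 53.08 m²; P = b + 2y√(1+z²) = 5.88 + 2×3.96×2.147 = 22.88 m.
Hydraulic radius R = A/P = 53.08/22.88 = 2.319 m.
From Manning's equation, S = [nQ / (1 A R^(2/3))]² = [0.016 × 154 / (1 × 53.08 × 2.319^(2/3))]² = 0.000702.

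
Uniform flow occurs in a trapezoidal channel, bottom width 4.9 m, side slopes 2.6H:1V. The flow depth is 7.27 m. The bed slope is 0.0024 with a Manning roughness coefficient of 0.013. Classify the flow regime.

supercritical

With bottom width b = 4.9 m and side slope z = 2.6: A = (b + zy)y = (4.9 + 2.6×7.27)×7.27 = 173 m²; P = b + 2y√(1+z²) = 4.9 + 2×7.27×2.786 = 45.4 m.
Hydraulic radius R = A/P = 173/45.4 = 3.811 m.
V = (1/n) R^(2/3) √S = (1/0.013) × 3.811^(2/3) × √0.0024 = 9.195 m/s. Hydraulic depth D_h = A/T = 173/42.7 = 4.052 m.
Froude number Fr = V/√(g·D_h) = 9.195/√(9.81×4.052) = 1.46, which is greater than 1, so the flow is supercritical.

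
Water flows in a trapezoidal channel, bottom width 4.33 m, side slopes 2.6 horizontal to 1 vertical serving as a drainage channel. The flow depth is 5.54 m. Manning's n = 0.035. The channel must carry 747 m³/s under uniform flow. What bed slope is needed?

With bottom width b = 4.33 m and side slope z = 2.6: A = (b + zy)y = (4.33 + 2.6×5.54)×5.54 = 103.8 m²; P = b + 2y√(1+z²) = 4.33 + 2×5.54×2.786 = 35.2 m.
Hydraulic radius R = A/P = 103.8/35.2 = 2.949 m.
From Manning's equation, S = [nQ / (1 A R^(2/3))]² = [0.035 × 747 / (1 × 103.8 × 2.949^(2/3))]² = 0.015.

S = 0.015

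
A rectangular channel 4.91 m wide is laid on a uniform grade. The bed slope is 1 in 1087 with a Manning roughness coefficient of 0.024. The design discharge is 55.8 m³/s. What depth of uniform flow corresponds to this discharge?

Manning's equation rearranged: A R^(2/3) = nQ / (1·√S) = 0.024 × 55.8 / (√0.00092) = 44.15.
At y = 5.26 m: A R^(2/3) = 36.41 — low.
At y = 7.83 m: A R^(2/3) = 58.33 — high.
At y = 6.18 m: A R^(2/3) = 44.18 — matches.

y_n = 6.18 m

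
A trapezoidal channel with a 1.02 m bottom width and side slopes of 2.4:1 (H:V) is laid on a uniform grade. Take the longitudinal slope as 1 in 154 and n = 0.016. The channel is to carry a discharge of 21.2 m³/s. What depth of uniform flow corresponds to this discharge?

Manning's equation rearranged: A R^(2/3) = nQ / (1·√S) = 0.016 × 21.2 / (√0.006494) = 4.209.
At y = 1.44 m: A R^(2/3) = 5.356 — too large.
At y = 1.03 m: A R^(2/3) = 2.456 — too small.
At y = 1.3 m: A R^(2/3) = 4.21 — close enough.

y_n = 1.3 m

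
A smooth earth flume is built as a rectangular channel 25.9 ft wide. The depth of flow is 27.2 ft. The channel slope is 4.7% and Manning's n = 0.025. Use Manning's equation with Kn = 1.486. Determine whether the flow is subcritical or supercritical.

supercritical

Flow area A = b·y = 25.9 × 27.2 = 704.5 ft². Wetted perimeter P = b + 2y = 25.9 + 2×27.2 = 80.3 ft.
Hydraulic radius R = A/P = 704.5/80.3 = 8.773 ft.
V = (1.486/n) R^(2/3) √S = (1.486/0.025) × 8.773^(2/3) × √0.047 = 54.81 ft/s. Hydraulic depth D_h = A/T = 704.5/25.9 = 27.2 ft.
Froude number Fr = V/√(g·D_h) = 54.81/√(32.2×27.2) = 1.85, which is greater than 1, so the flow is supercritical.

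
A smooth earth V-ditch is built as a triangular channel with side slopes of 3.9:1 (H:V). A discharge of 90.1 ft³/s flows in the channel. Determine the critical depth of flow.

At critical depth, Q² T / (g A³) = 1, i.e. A³/T = Q²/g = 90.1²/32.2 = 252.1.
Try y = 2.34 ft: A³/T = 533.6 — high.
Try y = 1.81 ft: A³/T = 147.7 — low.
Try y = 2.01 ft: A³/T = 249.5 — ≈ 252.1.

y_c = 2.01 ft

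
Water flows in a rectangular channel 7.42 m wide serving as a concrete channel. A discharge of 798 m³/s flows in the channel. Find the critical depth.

y_c = 10.6 m

For a rectangular channel, critical depth y_c = (q²/g)^(1/3) where q = Q/b = 798/7.42 = 107.5 m²/s.
So y_c = (107.5²/9.81)^(1/3) = 10.6 m.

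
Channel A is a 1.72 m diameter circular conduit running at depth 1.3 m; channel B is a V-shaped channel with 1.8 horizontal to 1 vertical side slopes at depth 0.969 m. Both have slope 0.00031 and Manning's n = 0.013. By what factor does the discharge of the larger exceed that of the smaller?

1.28

Channel A: For a circular section of diameter D = 1.72 m at depth y = 1.3 m, the central angle is θ = 2 arccos(1 − 2y/D) = 4.216 rad. Then A = (D²/8)(θ − sin θ) = 1.884 m² and P = Dθ/2 = 3.626 m. Hydraulic radius R = A/P = 1.884/3.626 = 0.5197 m. Q_A = (1/0.013)·1.884·0.5197^(2/3)·√0.00031 = 1.649 m³/s.
Channel B: For a triangular section with side slope z = 1.8: A = zy² = 1.8×0.969² = 1.69 m²; P = 2y√(1+z²) = 2×0.969×2.059 = 3.991 m. Hydraulic radius R = A/P = 1.69/3.991 = 0.4235 m. Q_B = (1/0.013)·1.69·0.4235^(2/3)·√0.00031 = 1.291 m³/s.
The larger discharge is 1.649 m³/s and the smaller is 1.291 m³/s; the ratio is 1.28.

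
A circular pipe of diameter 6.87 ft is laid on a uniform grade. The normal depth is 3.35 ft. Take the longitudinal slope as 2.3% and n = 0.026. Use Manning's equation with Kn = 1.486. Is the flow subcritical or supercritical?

For a circular section of diameter D = 6.87 ft at depth y = 3.35 ft, the central angle is θ = 2 arccos(1 − 2y/D) = 3.092 rad. Then A = (D²/8)(θ − sin θ) = 17.95 ft² and P = Dθ/2 = 10.62 ft.
Hydraulic radius R = A/P = 17.95/10.62 = 1.69 ft.
V = (1.486/n) R^(2/3) √S = (1.486/0.026) × 1.69^(2/3) × √0.023 = 12.3 ft/s. Hydraulic depth D_h = A/T = 17.95/6.868 = 2.614 ft.
Froude number Fr = V/√(g·D_h) = 12.3/√(32.2×2.614) = 1.34, which is greater than 1, so the flow is supercritical.

supercritical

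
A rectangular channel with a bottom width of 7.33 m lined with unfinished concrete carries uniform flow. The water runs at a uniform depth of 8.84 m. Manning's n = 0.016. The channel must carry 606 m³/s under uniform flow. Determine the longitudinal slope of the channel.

Flow area A = b·y = 7.33 × 8.84 = 64.8 m². Wetted perimeter P = b + 2y = 7.33 + 2×8.84 = 25.01 m.
Hydraulic radius R = A/P = 64.8/25.01 = 2.591 m.
From Manning's equation, S = [nQ / (1 A R^(2/3))]² = [0.016 × 606 / (1 × 64.8 × 2.591^(2/3))]² = 0.00629.

S = 0.00629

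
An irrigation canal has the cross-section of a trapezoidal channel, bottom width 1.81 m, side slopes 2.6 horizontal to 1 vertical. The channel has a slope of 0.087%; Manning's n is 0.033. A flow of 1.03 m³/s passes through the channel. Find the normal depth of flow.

Manning's equation rearranged: A R^(2/3) = nQ / (1·√S) = 0.033 × 1.03 / (√0.00087) = 1.152.
Trying y = 0.463 m: A R^(2/3) = 0.6499 — too small.
Trying y = 0.727 m: A R^(2/3) = 1.601 — too large.
Trying y = 0.619 m: A R^(2/3) = 1.154 — close enough.

y_n = 0.619 m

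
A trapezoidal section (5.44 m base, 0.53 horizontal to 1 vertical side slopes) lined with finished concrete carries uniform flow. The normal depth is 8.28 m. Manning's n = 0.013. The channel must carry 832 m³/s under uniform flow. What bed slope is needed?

With bottom width b = 5.44 m and side slope z = 0.53: A = (b + zy)y = (5.44 + 0.53×8.28)×8.28 = 81.38 m²; P = b + 2y√(1+z²) = 5.44 + 2×8.28×1.132 = 24.18 m.
Hydraulic radius R = A/P = 81.38/24.18 = 3.365 m.
From Manning's equation, S = [nQ / (1 A R^(2/3))]² = [0.013 × 832 / (1 × 81.38 × 3.365^(2/3))]² = 0.0035.

S = 0.0035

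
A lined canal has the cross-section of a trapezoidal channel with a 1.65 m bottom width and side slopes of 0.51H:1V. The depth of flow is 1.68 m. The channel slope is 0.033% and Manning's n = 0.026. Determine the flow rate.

With bottom width b = 1.65 m and side slope z = 0.51: A = (b + zy)y = (1.65 + 0.51×1.68)×1.68 = 4.211 m²; P = b + 2y√(1+z²) = 1.65 + 2×1.68×1.123 = 5.422 m.
Hydraulic radius R = A/P = 4.211/5.422 = 0.7768 m.
Manning's equation: Q = (1/n) A R^(2/3) S^(1/2) = (1/0.026) × 4.211 × 0.7768^(2/3) × 0.00033^(1/2) = 2.49 m³/s.

Q = 2.49 m³/s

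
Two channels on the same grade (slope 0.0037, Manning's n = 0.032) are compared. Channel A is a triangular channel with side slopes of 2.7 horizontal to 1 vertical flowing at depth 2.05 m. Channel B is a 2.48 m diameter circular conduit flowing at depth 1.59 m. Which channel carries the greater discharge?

Channel A: For a triangular section with side slope z = 2.7: A = zy² = 2.7×2.05² = 11.35 m²; P = 2y√(1+z²) = 2×2.05×2.879 = 11.8 m. Hydraulic radius R = A/P = 11.35/11.8 = 0.9612 m. Q_A = (1/0.032)·11.35·0.9612^(2/3)·√0.0037 = 21.01 m³/s.
Channel B: For a circular section of diameter D = 2.48 m at depth y = 1.59 m, the central angle is θ = 2 arccos(1 − 2y/D) = 3.714 rad. Then A = (D²/8)(θ − sin θ) = 3.272 m² and P = Dθ/2 = 4.605 m. Hydraulic radius R = A/P = 3.272/4.605 = 0.7104 m. Q_B = (1/0.032)·3.272·0.7104^(2/3)·√0.0037 = 4.951 m³/s.
Q_A = 21.01 m³/s vs Q_B = 4.951 m³/s, so channel A carries more.

channel A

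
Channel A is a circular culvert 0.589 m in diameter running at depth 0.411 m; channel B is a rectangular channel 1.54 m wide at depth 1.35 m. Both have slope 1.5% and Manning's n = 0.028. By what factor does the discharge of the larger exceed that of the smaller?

20.4

Channel A: For a circular section of diameter D = 0.589 m at depth y = 0.411 m, the central angle is θ = 2 arccos(1 − 2y/D) = 3.955 rad. Then A = (D²/8)(θ − sin θ) = 0.203 m² and P = Dθ/2 = 1.165 m. Hydraulic radius R = A/P = 0.203/1.165 = 0.1743 m. Q_A = (1/0.028)·0.203·0.1743^(2/3)·√0.015 = 0.2771 m³/s.
Channel B: Flow area A = b·y = 1.54 × 1.35 = 2.079 m². Wetted perimeter P = b + 2y = 1.54 + 2×1.35 = 4.24 m. Hydraulic radius R = A/P = 2.079/4.24 = 0.4903 m. Q_B = (1/0.028)·2.079·0.4903^(2/3)·√0.015 = 5.655 m³/s.
The larger discharge is 5.655 m³/s and the smaller is 0.2771 m³/s; the ratio is 20.4.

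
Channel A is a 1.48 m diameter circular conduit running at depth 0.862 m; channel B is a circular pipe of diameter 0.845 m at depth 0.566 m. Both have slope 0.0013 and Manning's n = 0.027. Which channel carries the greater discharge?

Channel A: For a circular section of diameter D = 1.48 m at depth y = 0.862 m, the central angle is θ = 2 arccos(1 − 2y/D) = 3.473 rad. Then A = (D²/8)(θ − sin θ) = 1.04 m² and P = Dθ/2 = 2.57 m. Hydraulic radius R = A/P = 1.04/2.57 = 0.4046 m. Q_A = (1/0.027)·1.04·0.4046^(2/3)·√0.0013 = 0.7597 m³/s.
Channel B: For a circular section of diameter D = 0.845 m at depth y = 0.566 m, the central angle is θ = 2 arccos(1 − 2y/D) = 3.835 rad. Then A = (D²/8)(θ − sin θ) = 0.3993 m² and P = Dθ/2 = 1.62 m. Hydraulic radius R = A/P = 0.3993/1.62 = 0.2464 m. Q_B = (1/0.027)·0.3993·0.2464^(2/3)·√0.0013 = 0.2096 m³/s.
Q_A = 0.7597 m³/s vs Q_B = 0.2096 m³/s, so channel A carries more.

channel A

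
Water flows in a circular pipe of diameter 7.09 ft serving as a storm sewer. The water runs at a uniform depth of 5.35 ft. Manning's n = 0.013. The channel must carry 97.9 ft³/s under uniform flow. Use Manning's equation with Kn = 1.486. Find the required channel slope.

S = 0.00026

For a circular section of diameter D = 7.09 ft at depth y = 5.35 ft, the central angle is θ = 2 arccos(1 − 2y/D) = 4.21 rad. Then A = (D²/8)(θ − sin θ) = 31.96 ft² and P = Dθ/2 = 14.92 ft.
Hydraulic radius R = A/P = 31.96/14.92 = 2.142 ft.
From Manning's equation, S = [nQ / (1.486 A R^(2/3))]² = [0.013 × 97.9 / (1.486 × 31.96 × 2.142^(2/3))]² = 0.00026.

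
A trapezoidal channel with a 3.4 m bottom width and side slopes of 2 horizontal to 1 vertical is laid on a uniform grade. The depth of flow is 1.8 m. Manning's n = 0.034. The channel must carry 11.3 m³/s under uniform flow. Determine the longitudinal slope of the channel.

S = 0.000818

With bottom width b = 3.4 m and side slope z = 2: A = (b + zy)y = (3.4 + 2×1.8)×1.8 = 12.6 m²; P = b + 2y√(1+z²) = 3.4 + 2×1.8×2.236 = 11.45 m.
Hydraulic radius R = A/P = 12.6/11.45 = 1.1 m.
From Manning's equation, S = [nQ / (1 A R^(2/3))]² = [0.034 × 11.3 / (1 × 12.6 × 1.1^(2/3))]² = 0.000818.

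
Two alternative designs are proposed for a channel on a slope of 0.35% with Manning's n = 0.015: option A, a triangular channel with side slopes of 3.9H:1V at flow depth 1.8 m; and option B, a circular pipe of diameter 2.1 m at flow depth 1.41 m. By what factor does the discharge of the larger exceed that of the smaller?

Channel A: For a triangular section with side slope z = 3.9: A = zy² = 3.9×1.8² = 12.64 m²; P = 2y√(1+z²) = 2×1.8×4.026 = 14.49 m. Hydraulic radius R = A/P = 12.64/14.49 = 0.8718 m. Q_A = (1/0.015)·12.64·0.8718^(2/3)·√0.0035 = 45.48 m³/s.
Channel B: For a circular section of diameter D = 2.1 m at depth y = 1.41 m, the central angle is θ = 2 arccos(1 − 2y/D) = 3.842 rad. Then A = (D²/8)(θ − sin θ) = 2.473 m² and P = Dθ/2 = 4.034 m. Hydraulic radius R = A/P = 2.473/4.034 = 0.613 m. Q_B = (1/0.015)·2.473·0.613^(2/3)·√0.0035 = 7.038 m³/s.
The larger discharge is 45.48 m³/s and the smaller is 7.038 m³/s; the ratio is 6.46.

6.46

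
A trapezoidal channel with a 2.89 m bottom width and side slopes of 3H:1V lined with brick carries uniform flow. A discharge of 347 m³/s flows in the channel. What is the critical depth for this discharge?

At critical depth, Q² T / (g A³) = 1, i.e. A³/T = Q²/g = 347²/9.81 = 12270.
Try y = 3.85 m: A³/T = 6611 — short.
Try y = 5.58 m: A³/T = 36130 — over.
Try y = 4.41 m: A³/T = 12240 — matches.

y_c = 4.41 m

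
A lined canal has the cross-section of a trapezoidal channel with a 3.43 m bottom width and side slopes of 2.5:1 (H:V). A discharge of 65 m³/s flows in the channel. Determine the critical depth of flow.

y_c = 2.1 m

At critical depth, Q² T / (g A³) = 1, i.e. A³/T = Q²/g = 65²/9.81 = 430.7.
Try y = 2.58 m: A³/T = 1014 — high.
Try y = 1.48 m: A³/T = 108.5 — low.
Try y = 2.1 m: A³/T = 434.8 — matches.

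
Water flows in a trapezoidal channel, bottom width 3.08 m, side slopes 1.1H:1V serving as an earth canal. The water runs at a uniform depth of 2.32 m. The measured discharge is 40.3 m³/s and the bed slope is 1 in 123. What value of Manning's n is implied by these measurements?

n = 0.035

With bottom width b = 3.08 m and side slope z = 1.1: A = (b + zy)y = (3.08 + 1.1×2.32)×2.32 = 13.07 m²; P = b + 2y√(1+z²) = 3.08 + 2×2.32×1.487 = 9.978 m.
Hydraulic radius R = A/P = 13.07/9.978 = 1.31 m.
Rearranging Manning's equation: n = (1/Q) A R^(2/3) S^(1/2) = (1/40.3) × 13.07 × 1.31^(2/3) × √0.00813 = 0.035.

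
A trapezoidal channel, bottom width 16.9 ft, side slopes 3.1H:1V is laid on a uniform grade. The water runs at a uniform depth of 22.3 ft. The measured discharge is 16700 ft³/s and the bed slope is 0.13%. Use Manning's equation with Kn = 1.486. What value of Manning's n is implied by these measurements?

With bottom width b = 16.9 ft and side slope z = 3.1: A = (b + zy)y = (16.9 + 3.1×22.3)×22.3 = 1918 ft²; P = b + 2y√(1+z²) = 16.9 + 2×22.3×3.257 = 162.2 ft.
Hydraulic radius R = A/P = 1918/162.2 = 11.83 ft.
Rearranging Manning's equation: n = (1.486/Q) A R^(2/3) S^(1/2) = (1.486/16700) × 1918 × 11.83^(2/3) × √0.0013 = 0.032.

n = 0.032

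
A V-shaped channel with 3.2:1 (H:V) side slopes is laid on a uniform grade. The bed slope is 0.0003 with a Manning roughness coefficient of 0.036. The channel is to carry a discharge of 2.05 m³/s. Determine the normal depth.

y_n = 1.34 m

Manning's equation rearranged: A R^(2/3) = nQ / (1·√S) = 0.036 × 2.05 / (√0.0003) = 4.261.
Try y = 1.66 m: A R^(2/3) = 7.55 — over.
Try y = 1.14 m: A R^(2/3) = 2.772 — short.
Try y = 1.34 m: A R^(2/3) = 4.265 — matches.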